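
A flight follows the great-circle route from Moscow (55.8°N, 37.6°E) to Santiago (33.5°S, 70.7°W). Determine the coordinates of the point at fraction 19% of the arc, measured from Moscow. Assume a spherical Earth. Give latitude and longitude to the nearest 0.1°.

The haversine formula gives a central angle δ ≈ 2.219 rad (127.1°) between the endpoints.
Interpolate at f = 0.19 with slerp weights a = sin((1−f)δ)/sin δ ≈ 1.222, b = sin(fδ)/sin δ ≈ 0.513.
p = a·p₁ + b·p₂ ≈ (0.686, 0.015, 0.728); φ = arcsin(p_z) ≈ 46.69°, λ = atan2(p_y, p_x) ≈ 1.27°.

≈ 46.7°N, 1.3°E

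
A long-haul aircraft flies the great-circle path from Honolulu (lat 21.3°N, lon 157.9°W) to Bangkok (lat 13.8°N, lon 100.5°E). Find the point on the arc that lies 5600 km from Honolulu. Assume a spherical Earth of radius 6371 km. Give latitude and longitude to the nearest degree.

From cos δ = sin φ₁ sin φ₂ + cos φ₁ cos φ₂ cos Δλ, the central angle is δ ≈ 1.666 rad (95.5°). The total great-circle distance is δ·R ≈ 1.666 × 6371 ≈ 10616 km, so the target fraction is f = 5600/10616 ≈ 0.528.
Interpolate at f ≈ 0.528 with slerp weights a = sin((1−f)δ)/sin δ ≈ 0.712, b = sin(fδ)/sin δ ≈ 0.774.
p = a·p₁ + b·p₂ ≈ (-0.751, 0.489, 0.443); φ = arcsin(p_z) ≈ 26.30°, λ = atan2(p_y, p_x) ≈ 146.93°.

≈ lat 26°N, lon 147°E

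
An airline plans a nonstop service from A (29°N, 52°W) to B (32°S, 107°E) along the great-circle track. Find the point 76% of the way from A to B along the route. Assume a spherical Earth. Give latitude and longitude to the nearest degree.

Convert each endpoint to a unit vector on the sphere (x = cos φ cos λ, y = cos φ sin λ, z = sin φ).
The central angle between the endpoints is δ = arccos(p₁·p₂) ≈ 2.822 rad (161.7°).
Interpolate at f = 0.76 with slerp weights a = sin((1−f)δ)/sin δ ≈ 1.995, b = sin(fδ)/sin δ ≈ 2.673.
p = a·p₁ + b·p₂ ≈ (0.411, 0.793, -0.449); φ = arcsin(p_z) ≈ -26.71°, λ = atan2(p_y, p_x) ≈ 62.58°.

≈ (27°S, 63°E)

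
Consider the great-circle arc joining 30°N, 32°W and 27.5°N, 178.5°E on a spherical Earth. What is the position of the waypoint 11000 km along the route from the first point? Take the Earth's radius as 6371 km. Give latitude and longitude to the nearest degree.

Convert each endpoint to a unit vector on the sphere (x = cos φ cos λ, y = cos φ sin λ, z = sin φ).
The central angle between the endpoints is δ = arccos(p₁·p₂) ≈ 2.016 rad (115.5°). The total great-circle distance is δ·R ≈ 2.016 × 6371 ≈ 12847 km, so the target fraction is f = 11000/12847 ≈ 0.856.
Interpolate at f ≈ 0.856 with slerp weights a = sin((1−f)δ)/sin δ ≈ 0.317, b = sin(fδ)/sin δ ≈ 1.095.
p = a·p₁ + b·p₂ ≈ (-0.738, -0.120, 0.664); φ = arcsin(p_z) ≈ 41.60°, λ = atan2(p_y, p_x) ≈ -170.77°.

≈ 42°N, 171°W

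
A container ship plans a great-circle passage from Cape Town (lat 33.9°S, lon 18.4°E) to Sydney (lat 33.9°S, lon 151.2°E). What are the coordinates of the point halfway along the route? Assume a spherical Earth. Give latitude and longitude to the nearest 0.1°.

≈ lat 59.2°S, lon 84.8°E

Write both endpoints as unit vectors p₁, p₂ with components (cos φ cos λ, cos φ sin λ, sin φ).
The central angle between the endpoints is δ = arccos(p₁·p₂) ≈ 1.728 rad (99.0°).
Interpolate at f = 1/2 with slerp weights a = sin((1−f)δ)/sin δ ≈ 0.770, b = sin(fδ)/sin δ ≈ 0.770.
p = a·p₁ + b·p₂ ≈ (0.046, 0.510, -0.859); φ = arcsin(p_z) ≈ -59.21°, λ = atan2(p_y, p_x) ≈ 84.80°.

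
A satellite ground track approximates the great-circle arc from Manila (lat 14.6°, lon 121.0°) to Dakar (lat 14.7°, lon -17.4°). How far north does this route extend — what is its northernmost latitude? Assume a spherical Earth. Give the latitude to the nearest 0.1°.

The great circle lies in the plane with unit normal n̂ = (p₁ × p₂)/|p₁ × p₂|.
Here n̂_z ≈ -0.805; the vertex latitude is φ_max = arccos|n̂_z| ≈ 36.4°.

≈ 36.4°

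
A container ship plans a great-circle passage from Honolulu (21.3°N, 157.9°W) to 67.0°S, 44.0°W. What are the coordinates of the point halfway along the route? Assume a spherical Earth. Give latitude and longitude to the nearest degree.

≈ 33°S, 133°W

Convert each endpoint to a unit vector on the sphere (x = cos φ cos λ, y = cos φ sin λ, z = sin φ).
The central angle between the endpoints is δ = arccos(p₁·p₂) ≈ 2.074 rad (118.8°).
Interpolate at f = 1/2 with slerp weights a = sin((1−f)δ)/sin δ ≈ 0.982, b = sin(fδ)/sin δ ≈ 0.982.
p = a·p₁ + b·p₂ ≈ (-0.572, -0.611, -0.547); φ = arcsin(p_z) ≈ -33.19°, λ = atan2(p_y, p_x) ≈ -133.11°.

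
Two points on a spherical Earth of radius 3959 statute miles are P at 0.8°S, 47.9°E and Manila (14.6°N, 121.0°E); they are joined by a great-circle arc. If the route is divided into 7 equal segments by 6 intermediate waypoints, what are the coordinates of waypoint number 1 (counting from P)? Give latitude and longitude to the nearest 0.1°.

≈ 2.0°N, 58.1°E

Write both endpoints as unit vectors p₁, p₂ with components (cos φ cos λ, cos φ sin λ, sin φ).
The central angle between the endpoints is δ = arccos(p₁·p₂) ≈ 1.289 rad (73.9°).
Interpolate at f = 1/7 with slerp weights a = sin((1−f)δ)/sin δ ≈ 0.930, b = sin(fδ)/sin δ ≈ 0.191.
p = a·p₁ + b·p₂ ≈ (0.528, 0.848, 0.035); φ = arcsin(p_z) ≈ 2.01°, λ = atan2(p_y, p_x) ≈ 58.07°.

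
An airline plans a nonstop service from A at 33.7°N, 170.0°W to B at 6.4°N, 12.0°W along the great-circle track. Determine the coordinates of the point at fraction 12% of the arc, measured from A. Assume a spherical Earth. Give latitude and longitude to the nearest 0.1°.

≈ 46.9°N, 157.6°W

Write both endpoints as unit vectors p₁, p₂ with components (cos φ cos λ, cos φ sin λ, sin φ).
The central angle between the endpoints is δ = arccos(p₁·p₂) ≈ 2.353 rad (134.8°).
Interpolate at f = 0.12 with slerp weights a = sin((1−f)δ)/sin δ ≈ 1.237, b = sin(fδ)/sin δ ≈ 0.393.
p = a·p₁ + b·p₂ ≈ (-0.632, -0.260, 0.730); φ = arcsin(p_z) ≈ 46.90°, λ = atan2(p_y, p_x) ≈ -157.65°.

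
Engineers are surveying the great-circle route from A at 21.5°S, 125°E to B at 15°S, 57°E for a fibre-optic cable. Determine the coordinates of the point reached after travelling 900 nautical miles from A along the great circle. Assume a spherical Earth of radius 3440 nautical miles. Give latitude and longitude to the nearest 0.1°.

≈ 22.5°S, 108.9°E

Write both endpoints as unit vectors p₁, p₂ with components (cos φ cos λ, cos φ sin λ, sin φ).
The central angle between the endpoints is δ = arccos(p₁·p₂) ≈ 1.125 rad (64.4°). The total great-circle distance is δ·R ≈ 1.125 × 3440 ≈ 3869 nmi, so the target fraction is f = 900/3869 ≈ 0.233.
Interpolate at f ≈ 0.233 with slerp weights a = sin((1−f)δ)/sin δ ≈ 0.842, b = sin(fδ)/sin δ ≈ 0.287.
p = a·p₁ + b·p₂ ≈ (-0.299, 0.874, -0.383); φ = arcsin(p_z) ≈ -22.51°, λ = atan2(p_y, p_x) ≈ 108.86°.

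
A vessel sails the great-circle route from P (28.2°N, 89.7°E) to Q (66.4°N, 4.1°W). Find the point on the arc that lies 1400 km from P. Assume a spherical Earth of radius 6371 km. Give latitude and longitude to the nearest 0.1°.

≈ (39.3°N, 82.6°E)

The haversine formula gives a central angle δ ≈ 1.149 rad (65.8°) between the endpoints. The total great-circle distance is δ·R ≈ 1.149 × 6371 ≈ 7319 km, so the target fraction is f = 1400/7319 ≈ 0.191.
Interpolate at f ≈ 0.191 with slerp weights a = sin((1−f)δ)/sin δ ≈ 0.878, b = sin(fδ)/sin δ ≈ 0.239.
p = a·p₁ + b·p₂ ≈ (0.099, 0.767, 0.634); φ = arcsin(p_z) ≈ 39.34°, λ = atan2(p_y, p_x) ≈ 82.61°.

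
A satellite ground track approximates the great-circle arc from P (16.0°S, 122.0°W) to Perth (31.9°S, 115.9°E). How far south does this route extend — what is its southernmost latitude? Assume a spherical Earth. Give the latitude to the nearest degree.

≈ 44°S

The great circle lies in the plane with unit normal n̂ = (p₁ × p₂)/|p₁ × p₂|.
Here n̂_z ≈ -0.722; the vertex latitude is φ_max = arccos|n̂_z| ≈ 43.8°.
Check via Clairaut: cos φ_max = |cos φ₁| · sin C = cos(16.0°)·sin(131.3°) ≈ 0.722, again giving ≈ 43.8°.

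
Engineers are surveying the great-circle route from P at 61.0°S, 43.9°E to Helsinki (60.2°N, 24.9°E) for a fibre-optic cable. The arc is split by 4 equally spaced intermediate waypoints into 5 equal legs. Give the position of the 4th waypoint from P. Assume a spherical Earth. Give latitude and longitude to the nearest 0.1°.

≈ 36.0°N, 30.4°E

Convert each endpoint to a unit vector on the sphere (x = cos φ cos λ, y = cos φ sin λ, z = sin φ).
The central angle between the endpoints is δ = arccos(p₁·p₂) ≈ 2.131 rad (122.1°).
Interpolate at f = 4/5 with slerp weights a = sin((1−f)δ)/sin δ ≈ 0.488, b = sin(fδ)/sin δ ≈ 1.170.
p = a·p₁ + b·p₂ ≈ (0.698, 0.409, 0.588); φ = arcsin(p_z) ≈ 36.04°, λ = atan2(p_y, p_x) ≈ 30.36°.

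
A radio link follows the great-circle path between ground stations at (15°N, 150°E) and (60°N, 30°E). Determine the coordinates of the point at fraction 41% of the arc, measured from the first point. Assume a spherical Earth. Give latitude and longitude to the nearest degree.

≈ (47°N, 127°E)

Convert each endpoint to a unit vector on the sphere (x = cos φ cos λ, y = cos φ sin λ, z = sin φ).
The central angle between the endpoints is δ = arccos(p₁·p₂) ≈ 1.588 rad (91.0°).
Interpolate at f = 0.41 with slerp weights a = sin((1−f)δ)/sin δ ≈ 0.806, b = sin(fδ)/sin δ ≈ 0.606.
p = a·p₁ + b·p₂ ≈ (-0.412, 0.541, 0.734); φ = arcsin(p_z) ≈ 47.18°, λ = atan2(p_y, p_x) ≈ 127.28°.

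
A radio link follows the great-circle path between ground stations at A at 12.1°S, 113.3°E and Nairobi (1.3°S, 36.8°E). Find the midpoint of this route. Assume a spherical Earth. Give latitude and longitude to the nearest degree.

From cos δ = sin φ₁ sin φ₂ + cos φ₁ cos φ₂ cos Δλ, the central angle is δ ≈ 1.336 rad (76.5°).
Interpolate at f = 1/2 with slerp weights a = sin((1−f)δ)/sin δ ≈ 0.637, b = sin(fδ)/sin δ ≈ 0.637.
p = a·p₁ + b·p₂ ≈ (0.263, 0.953, -0.148); φ = arcsin(p_z) ≈ -8.51°, λ = atan2(p_y, p_x) ≈ 74.55°.

≈ 9°S, 75°E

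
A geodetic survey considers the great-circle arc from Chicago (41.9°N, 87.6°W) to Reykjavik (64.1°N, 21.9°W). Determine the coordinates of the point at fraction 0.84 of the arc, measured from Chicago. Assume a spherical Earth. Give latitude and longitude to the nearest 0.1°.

≈ 63.4°N, 37.3°W

From cos δ = sin φ₁ sin φ₂ + cos φ₁ cos φ₂ cos Δλ, the central angle is δ ≈ 0.746 rad (42.7°).
Interpolate at f = 0.84 with slerp weights a = sin((1−f)δ)/sin δ ≈ 0.175, b = sin(fδ)/sin δ ≈ 0.864.
p = a·p₁ + b·p₂ ≈ (0.356, -0.271, 0.894); φ = arcsin(p_z) ≈ 63.43°, λ = atan2(p_y, p_x) ≈ -37.33°.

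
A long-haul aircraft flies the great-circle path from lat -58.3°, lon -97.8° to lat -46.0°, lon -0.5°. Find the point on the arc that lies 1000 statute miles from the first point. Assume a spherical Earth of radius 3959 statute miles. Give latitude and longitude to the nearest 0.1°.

Write both endpoints as unit vectors p₁, p₂ with components (cos φ cos λ, cos φ sin λ, sin φ).
The central angle between the endpoints is δ = arccos(p₁·p₂) ≈ 0.970 rad (55.6°). The total great-circle distance is δ·R ≈ 0.970 × 3959 ≈ 3839 mi, so the target fraction is f = 1000/3839 ≈ 0.261.
Interpolate at f ≈ 0.261 with slerp weights a = sin((1−f)δ)/sin δ ≈ 0.797, b = sin(fδ)/sin δ ≈ 0.303.
p = a·p₁ + b·p₂ ≈ (0.154, -0.417, -0.896); φ = arcsin(p_z) ≈ -63.63°, λ = atan2(p_y, p_x) ≈ -69.76°.

≈ lat -63.6°, lon -69.8°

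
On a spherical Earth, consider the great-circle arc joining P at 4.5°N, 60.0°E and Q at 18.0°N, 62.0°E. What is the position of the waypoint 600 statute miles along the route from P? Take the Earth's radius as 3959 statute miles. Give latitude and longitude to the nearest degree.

Convert each endpoint to a unit vector on the sphere (x = cos φ cos λ, y = cos φ sin λ, z = sin φ).
The central angle between the endpoints is δ = arccos(p₁·p₂) ≈ 0.238 rad (13.6°). The total great-circle distance is δ·R ≈ 0.238 × 3959 ≈ 943 mi, so the target fraction is f = 600/943 ≈ 0.637.
Interpolate at f ≈ 0.637 with slerp weights a = sin((1−f)δ)/sin δ ≈ 0.366, b = sin(fδ)/sin δ ≈ 0.640.
p = a·p₁ + b·p₂ ≈ (0.468, 0.854, 0.227); φ = arcsin(p_z) ≈ 13.10°, λ = atan2(p_y, p_x) ≈ 61.25°.

≈ 13°N, 61°E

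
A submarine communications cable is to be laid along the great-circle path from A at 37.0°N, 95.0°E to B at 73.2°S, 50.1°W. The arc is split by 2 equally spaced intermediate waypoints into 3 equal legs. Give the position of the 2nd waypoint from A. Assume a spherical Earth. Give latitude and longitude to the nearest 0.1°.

≈ 53.6°S, 69.4°E

Convert each endpoint to a unit vector on the sphere (x = cos φ cos λ, y = cos φ sin λ, z = sin φ).
The central angle between the endpoints is δ = arccos(p₁·p₂) ≈ 2.443 rad (139.9°).
Interpolate at f = 2/3 with slerp weights a = sin((1−f)δ)/sin δ ≈ 1.130, b = sin(fδ)/sin δ ≈ 1.551.
p = a·p₁ + b·p₂ ≈ (0.209, 0.555, -0.805); φ = arcsin(p_z) ≈ -53.63°, λ = atan2(p_y, p_x) ≈ 69.37°.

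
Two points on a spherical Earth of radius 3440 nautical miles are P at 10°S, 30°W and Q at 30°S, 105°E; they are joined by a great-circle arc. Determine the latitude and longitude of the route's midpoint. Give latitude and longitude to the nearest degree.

The haversine formula gives a central angle δ ≈ 2.113 rad (121.1°) between the endpoints.
Interpolate at f = 1/2 with slerp weights a = sin((1−f)δ)/sin δ ≈ 1.017, b = sin(fδ)/sin δ ≈ 1.017.
p = a·p₁ + b·p₂ ≈ (0.639, 0.350, -0.685); φ = arcsin(p_z) ≈ -43.23°, λ = atan2(p_y, p_x) ≈ 28.69°.

≈ 43°S, 29°E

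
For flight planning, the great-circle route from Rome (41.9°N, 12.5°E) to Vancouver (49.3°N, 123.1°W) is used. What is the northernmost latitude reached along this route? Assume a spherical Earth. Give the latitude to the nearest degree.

The great circle lies in the plane with unit normal n̂ = (p₁ × p₂)/|p₁ × p₂|.
Here n̂_z ≈ -0.344; the vertex latitude is φ_max = arccos|n̂_z| ≈ 69.9°.
Check via Clairaut: cos φ_max = |cos φ₁| · sin C = cos(41.9°)·sin(27.5°) ≈ 0.344, again giving ≈ 69.9°.

≈ 70°N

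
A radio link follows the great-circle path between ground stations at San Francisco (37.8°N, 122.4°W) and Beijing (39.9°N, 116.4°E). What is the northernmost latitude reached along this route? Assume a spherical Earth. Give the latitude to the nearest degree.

The great circle lies in the plane with unit normal n̂ = (p₁ × p₂)/|p₁ × p₂|.
Here n̂_z ≈ -0.520; the vertex latitude is φ_max = arccos|n̂_z| ≈ 58.7°.
Check via Clairaut: cos φ_max = |cos φ₁| · sin C = cos(37.8°)·sin(41.2°) ≈ 0.520, again giving ≈ 58.7°.

≈ 59°N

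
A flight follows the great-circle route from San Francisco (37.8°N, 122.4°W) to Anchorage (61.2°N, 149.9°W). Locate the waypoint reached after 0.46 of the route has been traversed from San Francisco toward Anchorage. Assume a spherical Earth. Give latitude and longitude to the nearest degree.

The haversine formula gives a central angle δ ≈ 0.506 rad (29.0°) between the endpoints.
Interpolate at f = 0.46 with slerp weights a = sin((1−f)δ)/sin δ ≈ 0.557, b = sin(fδ)/sin δ ≈ 0.476.
p = a·p₁ + b·p₂ ≈ (-0.434, -0.486, 0.758); φ = arcsin(p_z) ≈ 49.31°, λ = atan2(p_y, p_x) ≈ -131.75°.

≈ (49°N, 132°W)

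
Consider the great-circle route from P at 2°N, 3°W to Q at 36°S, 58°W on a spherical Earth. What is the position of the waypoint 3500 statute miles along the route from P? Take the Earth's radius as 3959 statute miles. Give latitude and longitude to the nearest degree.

From cos δ = sin φ₁ sin φ₂ + cos φ₁ cos φ₂ cos Δλ, the central angle is δ ≈ 1.112 rad (63.7°). The total great-circle distance is δ·R ≈ 1.112 × 3959 ≈ 4401 mi, so the target fraction is f = 3500/4401 ≈ 0.795.
Interpolate at f ≈ 0.795 with slerp weights a = sin((1−f)δ)/sin δ ≈ 0.252, b = sin(fδ)/sin δ ≈ 0.863.
p = a·p₁ + b·p₂ ≈ (0.621, -0.605, -0.498); φ = arcsin(p_z) ≈ -29.89°, λ = atan2(p_y, p_x) ≈ -44.25°.

≈ 30°S, 44°W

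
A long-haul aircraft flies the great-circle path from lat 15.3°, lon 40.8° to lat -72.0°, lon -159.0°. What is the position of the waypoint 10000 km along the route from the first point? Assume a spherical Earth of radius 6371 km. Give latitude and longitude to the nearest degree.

Convert each endpoint to a unit vector on the sphere (x = cos φ cos λ, y = cos φ sin λ, z = sin φ).
The central angle between the endpoints is δ = arccos(p₁·p₂) ≈ 2.131 rad (122.1°). The total great-circle distance is δ·R ≈ 2.131 × 6371 ≈ 13577 km, so the target fraction is f = 10000/13577 ≈ 0.737.
Interpolate at f ≈ 0.737 with slerp weights a = sin((1−f)δ)/sin δ ≈ 0.628, b = sin(fδ)/sin δ ≈ 1.180.
p = a·p₁ + b·p₂ ≈ (0.118, 0.265, -0.957); φ = arcsin(p_z) ≈ -73.11°, λ = atan2(p_y, p_x) ≈ 65.97°.

≈ lat -73°, lon 66°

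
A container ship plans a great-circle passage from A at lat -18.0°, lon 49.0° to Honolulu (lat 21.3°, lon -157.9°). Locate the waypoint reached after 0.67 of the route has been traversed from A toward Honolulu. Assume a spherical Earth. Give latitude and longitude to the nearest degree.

Write both endpoints as unit vectors p₁, p₂ with components (cos φ cos λ, cos φ sin λ, sin φ).
The central angle between the endpoints is δ = arccos(p₁·p₂) ≈ 2.696 rad (154.5°).
Interpolate at f = 0.67 with slerp weights a = sin((1−f)δ)/sin δ ≈ 1.804, b = sin(fδ)/sin δ ≈ 2.257.
p = a·p₁ + b·p₂ ≈ (-0.823, 0.503, 0.263); φ = arcsin(p_z) ≈ 15.23°, λ = atan2(p_y, p_x) ≈ 148.56°.

≈ lat 15°, lon 149°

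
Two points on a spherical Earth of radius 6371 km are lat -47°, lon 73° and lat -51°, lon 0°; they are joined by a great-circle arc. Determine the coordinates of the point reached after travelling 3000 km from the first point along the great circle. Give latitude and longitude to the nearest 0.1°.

Convert each endpoint to a unit vector on the sphere (x = cos φ cos λ, y = cos φ sin λ, z = sin φ).
The central angle between the endpoints is δ = arccos(p₁·p₂) ≈ 0.804 rad (46.1°). The total great-circle distance is δ·R ≈ 0.804 × 6371 ≈ 5122 km, so the target fraction is f = 3000/5122 ≈ 0.586.
Interpolate at f ≈ 0.586 with slerp weights a = sin((1−f)δ)/sin δ ≈ 0.454, b = sin(fδ)/sin δ ≈ 0.630.
p = a·p₁ + b·p₂ ≈ (0.487, 0.296, -0.822); φ = arcsin(p_z) ≈ -55.25°, λ = atan2(p_y, p_x) ≈ 31.30°.

≈ lat -55.3°, lon 31.3°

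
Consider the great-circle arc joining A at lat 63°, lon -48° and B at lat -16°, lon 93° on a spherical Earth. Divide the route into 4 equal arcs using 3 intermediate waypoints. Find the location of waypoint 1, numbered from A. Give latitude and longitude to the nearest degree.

Write both endpoints as unit vectors p₁, p₂ with components (cos φ cos λ, cos φ sin λ, sin φ).
The central angle between the endpoints is δ = arccos(p₁·p₂) ≈ 2.195 rad (125.8°).
Interpolate at f = 1/4 with slerp weights a = sin((1−f)δ)/sin δ ≈ 1.229, b = sin(fδ)/sin δ ≈ 0.643.
p = a·p₁ + b·p₂ ≈ (0.341, 0.203, 0.918); φ = arcsin(p_z) ≈ 66.63°, λ = atan2(p_y, p_x) ≈ 30.72°.

≈ lat 67°, lon 31°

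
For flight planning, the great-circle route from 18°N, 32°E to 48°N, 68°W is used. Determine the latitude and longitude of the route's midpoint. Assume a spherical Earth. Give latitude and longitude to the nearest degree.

≈ 45°N, 6°W

The haversine formula gives a central angle δ ≈ 1.451 rad (83.2°) between the endpoints.
Interpolate at f = 1/2 with slerp weights a = sin((1−f)δ)/sin δ ≈ 0.668, b = sin(fδ)/sin δ ≈ 0.668.
p = a·p₁ + b·p₂ ≈ (0.707, -0.078, 0.703); φ = arcsin(p_z) ≈ 44.69°, λ = atan2(p_y, p_x) ≈ -6.28°.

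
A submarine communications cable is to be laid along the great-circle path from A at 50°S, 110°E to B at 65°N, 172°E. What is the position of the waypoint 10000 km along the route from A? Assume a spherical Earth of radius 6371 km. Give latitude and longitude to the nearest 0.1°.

≈ 34.9°N, 143.5°E

Write both endpoints as unit vectors p₁, p₂ with components (cos φ cos λ, cos φ sin λ, sin φ).
The central angle between the endpoints is δ = arccos(p₁·p₂) ≈ 2.173 rad (124.5°). The total great-circle distance is δ·R ≈ 2.173 × 6371 ≈ 13846 km, so the target fraction is f = 10000/13846 ≈ 0.722.
Interpolate at f ≈ 0.722 with slerp weights a = sin((1−f)δ)/sin δ ≈ 0.689, b = sin(fδ)/sin δ ≈ 1.214.
p = a·p₁ + b·p₂ ≈ (-0.659, 0.488, 0.572); φ = arcsin(p_z) ≈ 34.90°, λ = atan2(p_y, p_x) ≈ 143.52°.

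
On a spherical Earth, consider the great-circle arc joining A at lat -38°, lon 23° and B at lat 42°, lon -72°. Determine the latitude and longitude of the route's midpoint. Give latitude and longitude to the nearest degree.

Write both endpoints as unit vectors p₁, p₂ with components (cos φ cos λ, cos φ sin λ, sin φ).
The central angle between the endpoints is δ = arccos(p₁·p₂) ≈ 2.052 rad (117.6°).
Interpolate at f = 1/2 with slerp weights a = sin((1−f)δ)/sin δ ≈ 0.965, b = sin(fδ)/sin δ ≈ 0.965.
p = a·p₁ + b·p₂ ≈ (0.922, -0.385, 0.052); φ = arcsin(p_z) ≈ 2.96°, λ = atan2(p_y, p_x) ≈ -22.67°.

≈ lat 3°, lon -23°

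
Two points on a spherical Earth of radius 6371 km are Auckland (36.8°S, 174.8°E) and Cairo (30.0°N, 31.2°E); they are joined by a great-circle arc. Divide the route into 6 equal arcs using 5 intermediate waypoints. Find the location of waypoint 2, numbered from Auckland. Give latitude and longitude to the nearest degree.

≈ 24°S, 118°E

The haversine formula gives a central angle δ ≈ 2.602 rad (149.1°) between the endpoints.
Interpolate at f = 2/6 with slerp weights a = sin((1−f)δ)/sin δ ≈ 1.919, b = sin(fδ)/sin δ ≈ 1.483.
p = a·p₁ + b·p₂ ≈ (-0.432, 0.805, -0.408); φ = arcsin(p_z) ≈ -24.08°, λ = atan2(p_y, p_x) ≈ 118.22°.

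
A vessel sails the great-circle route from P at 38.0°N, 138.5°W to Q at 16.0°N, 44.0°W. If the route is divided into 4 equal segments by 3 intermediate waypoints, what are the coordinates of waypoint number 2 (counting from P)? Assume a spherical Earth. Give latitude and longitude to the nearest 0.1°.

Convert each endpoint to a unit vector on the sphere (x = cos φ cos λ, y = cos φ sin λ, z = sin φ).
The central angle between the endpoints is δ = arccos(p₁·p₂) ≈ 1.460 rad (83.7°).
Interpolate at f = 2/4 with slerp weights a = sin((1−f)δ)/sin δ ≈ 0.671, b = sin(fδ)/sin δ ≈ 0.671.
p = a·p₁ + b·p₂ ≈ (0.068, -0.799, 0.598); φ = arcsin(p_z) ≈ 36.74°, λ = atan2(p_y, p_x) ≈ -85.13°.

≈ 36.7°N, 85.1°W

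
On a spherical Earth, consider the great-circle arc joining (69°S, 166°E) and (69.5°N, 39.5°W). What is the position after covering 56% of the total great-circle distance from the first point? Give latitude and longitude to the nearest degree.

≈ (11°N, 116°W)

From cos δ = sin φ₁ sin φ₂ + cos φ₁ cos φ₂ cos Δλ, the central angle is δ ≈ 2.985 rad (171.0°).
Interpolate at f = 0.56 with slerp weights a = sin((1−f)δ)/sin δ ≈ 6.194, b = sin(fδ)/sin δ ≈ 6.372.
p = a·p₁ + b·p₂ ≈ (-0.432, -0.883, 0.187); φ = arcsin(p_z) ≈ 10.75°, λ = atan2(p_y, p_x) ≈ -116.07°.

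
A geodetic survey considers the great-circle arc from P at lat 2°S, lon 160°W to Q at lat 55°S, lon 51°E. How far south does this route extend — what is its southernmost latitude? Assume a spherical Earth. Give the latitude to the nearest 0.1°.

≈ 70.5°S

The great circle lies in the plane with unit normal n̂ = (p₁ × p₂)/|p₁ × p₂|.
Here n̂_z ≈ -0.333; the vertex latitude is φ_max = arccos|n̂_z| ≈ 70.5°.
Check via Clairaut: cos φ_max = |cos φ₁| · sin C = cos(2.0°)·sin(160.5°) ≈ 0.333, again giving ≈ 70.5°.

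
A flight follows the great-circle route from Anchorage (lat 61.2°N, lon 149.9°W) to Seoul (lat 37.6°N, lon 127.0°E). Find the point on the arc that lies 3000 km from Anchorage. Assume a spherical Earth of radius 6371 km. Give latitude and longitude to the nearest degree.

Convert each endpoint to a unit vector on the sphere (x = cos φ cos λ, y = cos φ sin λ, z = sin φ).
The central angle between the endpoints is δ = arccos(p₁·p₂) ≈ 0.951 rad (54.5°). The total great-circle distance is δ·R ≈ 0.951 × 6371 ≈ 6061 km, so the target fraction is f = 3000/6061 ≈ 0.495.
Interpolate at f ≈ 0.495 with slerp weights a = sin((1−f)δ)/sin δ ≈ 0.568, b = sin(fδ)/sin δ ≈ 0.557.
p = a·p₁ + b·p₂ ≈ (-0.502, 0.215, 0.837); φ = arcsin(p_z) ≈ 56.87°, λ = atan2(p_y, p_x) ≈ 156.79°.

≈ lat 57°N, lon 157°E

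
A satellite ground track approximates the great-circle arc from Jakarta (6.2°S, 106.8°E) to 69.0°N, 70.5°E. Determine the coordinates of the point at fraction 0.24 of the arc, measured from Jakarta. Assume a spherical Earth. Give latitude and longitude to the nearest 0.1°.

≈ 12.4°N, 102.7°E

Write both endpoints as unit vectors p₁, p₂ with components (cos φ cos λ, cos φ sin λ, sin φ).
The central angle between the endpoints is δ = arccos(p₁·p₂) ≈ 1.383 rad (79.3°).
Interpolate at f = 0.24 with slerp weights a = sin((1−f)δ)/sin δ ≈ 0.884, b = sin(fδ)/sin δ ≈ 0.332.
p = a·p₁ + b·p₂ ≈ (-0.214, 0.953, 0.214); φ = arcsin(p_z) ≈ 12.37°, λ = atan2(p_y, p_x) ≈ 102.67°.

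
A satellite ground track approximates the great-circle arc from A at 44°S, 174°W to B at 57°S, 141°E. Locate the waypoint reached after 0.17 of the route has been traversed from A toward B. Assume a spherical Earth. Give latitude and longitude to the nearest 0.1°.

≈ 47.3°S, 179.8°W

Write both endpoints as unit vectors p₁, p₂ with components (cos φ cos λ, cos φ sin λ, sin φ).
The central angle between the endpoints is δ = arccos(p₁·p₂) ≈ 0.536 rad (30.7°).
Interpolate at f = 0.17 with slerp weights a = sin((1−f)δ)/sin δ ≈ 0.843, b = sin(fδ)/sin δ ≈ 0.178.
p = a·p₁ + b·p₂ ≈ (-0.678, -0.002, -0.735); φ = arcsin(p_z) ≈ -47.29°, λ = atan2(p_y, p_x) ≈ -179.81°.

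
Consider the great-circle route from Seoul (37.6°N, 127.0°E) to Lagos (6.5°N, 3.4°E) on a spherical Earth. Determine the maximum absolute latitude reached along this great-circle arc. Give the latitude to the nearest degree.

≈ 45°N

The great circle lies in the plane with unit normal n̂ = (p₁ × p₂)/|p₁ × p₂|.
Here n̂_z ≈ -0.705; the vertex latitude is φ_max = arccos|n̂_z| ≈ 45.2°.
Check via Clairaut: cos φ_max = |cos φ₁| · sin C = cos(37.6°)·sin(62.8°) ≈ 0.705, again giving ≈ 45.2°.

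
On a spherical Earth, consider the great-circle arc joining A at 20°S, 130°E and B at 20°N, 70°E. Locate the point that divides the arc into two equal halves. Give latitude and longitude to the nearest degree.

The haversine formula gives a central angle δ ≈ 1.240 rad (71.1°) between the endpoints.
Interpolate at f = 1/2 with slerp weights a = sin((1−f)δ)/sin δ ≈ 0.614, b = sin(fδ)/sin δ ≈ 0.614.
p = a·p₁ + b·p₂ ≈ (-0.174, 0.985, 0.000); φ = arcsin(p_z) ≈ 0.00°, λ = atan2(p_y, p_x) ≈ 100.00°.

≈ 0°N, 100°E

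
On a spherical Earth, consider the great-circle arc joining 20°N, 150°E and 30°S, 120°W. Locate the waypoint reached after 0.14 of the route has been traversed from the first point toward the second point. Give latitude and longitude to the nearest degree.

≈ 13°N, 163°E

From cos δ = sin φ₁ sin φ₂ + cos φ₁ cos φ₂ cos Δλ, the central angle is δ ≈ 1.743 rad (99.8°).
Interpolate at f = 0.14 with slerp weights a = sin((1−f)δ)/sin δ ≈ 1.012, b = sin(fδ)/sin δ ≈ 0.245.
p = a·p₁ + b·p₂ ≈ (-0.930, 0.292, 0.224); φ = arcsin(p_z) ≈ 12.92°, λ = atan2(p_y, p_x) ≈ 162.58°.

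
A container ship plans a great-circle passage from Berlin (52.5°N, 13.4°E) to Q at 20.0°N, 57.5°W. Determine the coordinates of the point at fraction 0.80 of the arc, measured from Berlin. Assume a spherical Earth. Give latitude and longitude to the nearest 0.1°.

Write both endpoints as unit vectors p₁, p₂ with components (cos φ cos λ, cos φ sin λ, sin φ).
The central angle between the endpoints is δ = arccos(p₁·p₂) ≈ 1.094 rad (62.7°).
Interpolate at f = 0.80 with slerp weights a = sin((1−f)δ)/sin δ ≈ 0.244, b = sin(fδ)/sin δ ≈ 0.864.
p = a·p₁ + b·p₂ ≈ (0.581, -0.650, 0.489); φ = arcsin(p_z) ≈ 29.30°, λ = atan2(p_y, p_x) ≈ -48.22°.

≈ 29.3°N, 48.2°W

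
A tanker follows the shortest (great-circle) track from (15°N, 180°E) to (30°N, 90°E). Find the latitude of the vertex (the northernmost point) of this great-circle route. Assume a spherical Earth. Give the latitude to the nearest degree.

≈ 32°N

The great circle lies in the plane with unit normal n̂ = (p₁ × p₂)/|p₁ × p₂|.
Here n̂_z ≈ -0.844; the vertex latitude is φ_max = arccos|n̂_z| ≈ 32.5°.
Check via Clairaut: cos φ_max = |cos φ₁| · sin C = cos(15.0°)·sin(60.9°) ≈ 0.844, again giving ≈ 32.5°.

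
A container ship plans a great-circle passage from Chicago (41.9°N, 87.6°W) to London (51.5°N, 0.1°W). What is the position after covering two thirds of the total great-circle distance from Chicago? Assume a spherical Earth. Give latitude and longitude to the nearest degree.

The haversine formula gives a central angle δ ≈ 0.997 rad (57.1°) between the endpoints.
Interpolate at f = 2/3 with slerp weights a = sin((1−f)δ)/sin δ ≈ 0.388, b = sin(fδ)/sin δ ≈ 0.734.
p = a·p₁ + b·p₂ ≈ (0.469, -0.290, 0.834); φ = arcsin(p_z) ≈ 56.53°, λ = atan2(p_y, p_x) ≈ -31.69°.

≈ (57°N, 32°W)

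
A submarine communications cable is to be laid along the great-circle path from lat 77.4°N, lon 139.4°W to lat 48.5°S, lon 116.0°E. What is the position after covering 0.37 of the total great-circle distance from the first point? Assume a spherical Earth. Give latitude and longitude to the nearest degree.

From cos δ = sin φ₁ sin φ₂ + cos φ₁ cos φ₂ cos Δλ, the central angle is δ ≈ 2.446 rad (140.1°).
Interpolate at f = 0.37 with slerp weights a = sin((1−f)δ)/sin δ ≈ 1.559, b = sin(fδ)/sin δ ≈ 1.226.
p = a·p₁ + b·p₂ ≈ (-0.614, 0.509, 0.603); φ = arcsin(p_z) ≈ 37.07°, λ = atan2(p_y, p_x) ≈ 140.36°.

≈ lat 37°N, lon 140°E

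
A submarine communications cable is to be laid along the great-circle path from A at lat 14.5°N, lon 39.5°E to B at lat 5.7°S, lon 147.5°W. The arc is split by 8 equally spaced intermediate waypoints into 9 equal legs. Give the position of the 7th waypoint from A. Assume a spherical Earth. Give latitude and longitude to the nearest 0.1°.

From cos δ = sin φ₁ sin φ₂ + cos φ₁ cos φ₂ cos Δλ, the central angle is δ ≈ 2.947 rad (168.8°).
Interpolate at f = 7/9 with slerp weights a = sin((1−f)δ)/sin δ ≈ 3.143, b = sin(fδ)/sin δ ≈ 3.877.
p = a·p₁ + b·p₂ ≈ (-0.905, -0.137, 0.402); φ = arcsin(p_z) ≈ 23.70°, λ = atan2(p_y, p_x) ≈ -171.39°.

≈ lat 23.7°N, lon 171.4°W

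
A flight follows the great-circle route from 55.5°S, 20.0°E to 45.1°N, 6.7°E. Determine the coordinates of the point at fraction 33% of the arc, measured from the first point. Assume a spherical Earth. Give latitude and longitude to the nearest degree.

The haversine formula gives a central angle δ ≈ 1.767 rad (101.2°) between the endpoints.
Interpolate at f = 0.33 with slerp weights a = sin((1−f)δ)/sin δ ≈ 0.944, b = sin(fδ)/sin δ ≈ 0.561.
p = a·p₁ + b·p₂ ≈ (0.896, 0.229, -0.380); φ = arcsin(p_z) ≈ -22.36°, λ = atan2(p_y, p_x) ≈ 14.34°.

≈ 22°S, 14°E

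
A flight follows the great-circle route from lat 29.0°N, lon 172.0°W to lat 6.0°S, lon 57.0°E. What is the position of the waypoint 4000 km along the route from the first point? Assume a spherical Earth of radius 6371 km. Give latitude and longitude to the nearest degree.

≈ lat 33°N, lon 146°E

Write both endpoints as unit vectors p₁, p₂ with components (cos φ cos λ, cos φ sin λ, sin φ).
The central angle between the endpoints is δ = arccos(p₁·p₂) ≈ 2.241 rad (128.4°). The total great-circle distance is δ·R ≈ 2.241 × 6371 ≈ 14279 km, so the target fraction is f = 4000/14279 ≈ 0.280.
Interpolate at f ≈ 0.280 with slerp weights a = sin((1−f)δ)/sin δ ≈ 1.275, b = sin(fδ)/sin δ ≈ 0.750.
p = a·p₁ + b·p₂ ≈ (-0.698, 0.470, 0.540); φ = arcsin(p_z) ≈ 32.67°, λ = atan2(p_y, p_x) ≈ 146.05°.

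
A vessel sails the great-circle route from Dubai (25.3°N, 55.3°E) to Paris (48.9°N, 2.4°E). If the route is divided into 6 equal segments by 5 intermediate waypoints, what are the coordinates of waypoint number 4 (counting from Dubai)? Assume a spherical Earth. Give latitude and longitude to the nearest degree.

≈ 44°N, 24°E

Write both endpoints as unit vectors p₁, p₂ with components (cos φ cos λ, cos φ sin λ, sin φ).
The central angle between the endpoints is δ = arccos(p₁·p₂) ≈ 0.822 rad (47.1°).
Interpolate at f = 4/6 with slerp weights a = sin((1−f)δ)/sin δ ≈ 0.369, b = sin(fδ)/sin δ ≈ 0.711.
p = a·p₁ + b·p₂ ≈ (0.657, 0.294, 0.694); φ = arcsin(p_z) ≈ 43.94°, λ = atan2(p_y, p_x) ≈ 24.11°.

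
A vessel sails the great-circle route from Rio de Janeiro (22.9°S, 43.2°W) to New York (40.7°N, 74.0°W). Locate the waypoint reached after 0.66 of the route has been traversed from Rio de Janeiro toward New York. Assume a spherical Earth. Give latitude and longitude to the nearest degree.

From cos δ = sin φ₁ sin φ₂ + cos φ₁ cos φ₂ cos Δλ, the central angle is δ ≈ 1.217 rad (69.7°).
Interpolate at f = 0.66 with slerp weights a = sin((1−f)δ)/sin δ ≈ 0.429, b = sin(fδ)/sin δ ≈ 0.767.
p = a·p₁ + b·p₂ ≈ (0.448, -0.829, 0.333); φ = arcsin(p_z) ≈ 19.48°, λ = atan2(p_y, p_x) ≈ -61.62°.

≈ 19°N, 62°W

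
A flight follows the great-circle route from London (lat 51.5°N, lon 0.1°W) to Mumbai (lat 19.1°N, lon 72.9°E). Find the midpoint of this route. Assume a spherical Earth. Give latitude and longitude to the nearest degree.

≈ lat 41°N, lon 45°E

From cos δ = sin φ₁ sin φ₂ + cos φ₁ cos φ₂ cos Δλ, the central angle is δ ≈ 1.128 rad (64.7°).
Interpolate at f = 1/2 with slerp weights a = sin((1−f)δ)/sin δ ≈ 0.592, b = sin(fδ)/sin δ ≈ 0.592.
p = a·p₁ + b·p₂ ≈ (0.533, 0.534, 0.657); φ = arcsin(p_z) ≈ 41.05°, λ = atan2(p_y, p_x) ≈ 45.05°.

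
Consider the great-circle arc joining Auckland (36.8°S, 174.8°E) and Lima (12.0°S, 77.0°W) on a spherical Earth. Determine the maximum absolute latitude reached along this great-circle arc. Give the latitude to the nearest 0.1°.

The great circle lies in the plane with unit normal n̂ = (p₁ × p₂)/|p₁ × p₂|.
Here n̂_z ≈ +0.749; the vertex latitude is φ_max = arccos|n̂_z| ≈ 41.5°.

≈ 41.5°S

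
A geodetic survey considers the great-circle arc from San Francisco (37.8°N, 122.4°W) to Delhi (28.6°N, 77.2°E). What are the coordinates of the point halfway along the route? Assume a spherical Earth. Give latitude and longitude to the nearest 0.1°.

≈ (74.8°N, 140.4°E)

Write both endpoints as unit vectors p₁, p₂ with components (cos φ cos λ, cos φ sin λ, sin φ).
The central angle between the endpoints is δ = arccos(p₁·p₂) ≈ 1.939 rad (111.1°).
Interpolate at f = 1/2 with slerp weights a = sin((1−f)δ)/sin δ ≈ 0.884, b = sin(fδ)/sin δ ≈ 0.884.
p = a·p₁ + b·p₂ ≈ (-0.202, 0.167, 0.965); φ = arcsin(p_z) ≈ 74.79°, λ = atan2(p_y, p_x) ≈ 140.45°.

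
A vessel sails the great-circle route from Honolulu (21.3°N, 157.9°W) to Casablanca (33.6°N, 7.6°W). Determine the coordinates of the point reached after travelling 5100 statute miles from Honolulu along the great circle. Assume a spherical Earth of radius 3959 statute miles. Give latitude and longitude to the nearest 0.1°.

≈ 63.1°N, 61.8°W

Write both endpoints as unit vectors p₁, p₂ with components (cos φ cos λ, cos φ sin λ, sin φ).
The central angle between the endpoints is δ = arccos(p₁·p₂) ≈ 2.064 rad (118.2°). The total great-circle distance is δ·R ≈ 2.064 × 3959 ≈ 8170 mi, so the target fraction is f = 5100/8170 ≈ 0.624.
Interpolate at f ≈ 0.624 with slerp weights a = sin((1−f)δ)/sin δ ≈ 0.794, b = sin(fδ)/sin δ ≈ 1.090.
p = a·p₁ + b·p₂ ≈ (0.214, -0.399, 0.892); φ = arcsin(p_z) ≈ 63.10°, λ = atan2(p_y, p_x) ≈ -61.76°.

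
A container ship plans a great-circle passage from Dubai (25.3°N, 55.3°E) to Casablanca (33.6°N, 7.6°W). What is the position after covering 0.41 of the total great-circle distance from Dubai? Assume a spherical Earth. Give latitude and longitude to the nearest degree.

≈ 33°N, 31°E

Convert each endpoint to a unit vector on the sphere (x = cos φ cos λ, y = cos φ sin λ, z = sin φ).
The central angle between the endpoints is δ = arccos(p₁·p₂) ≈ 0.953 rad (54.6°).
Interpolate at f = 0.41 with slerp weights a = sin((1−f)δ)/sin δ ≈ 0.654, b = sin(fδ)/sin δ ≈ 0.467.
p = a·p₁ + b·p₂ ≈ (0.722, 0.435, 0.538); φ = arcsin(p_z) ≈ 32.55°, λ = atan2(p_y, p_x) ≈ 31.04°.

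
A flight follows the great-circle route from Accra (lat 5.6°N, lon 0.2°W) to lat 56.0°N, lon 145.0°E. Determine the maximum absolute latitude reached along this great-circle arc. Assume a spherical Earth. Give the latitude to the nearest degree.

≈ 70°N

The great circle lies in the plane with unit normal n̂ = (p₁ × p₂)/|p₁ × p₂|.
Here n̂_z ≈ +0.343; the vertex latitude is φ_max = arccos|n̂_z| ≈ 70.0°.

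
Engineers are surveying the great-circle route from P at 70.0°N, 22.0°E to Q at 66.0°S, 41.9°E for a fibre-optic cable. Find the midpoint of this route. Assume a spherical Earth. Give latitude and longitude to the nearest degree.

≈ 2°N, 33°E

The haversine formula gives a central angle δ ≈ 2.386 rad (136.7°) between the endpoints.
Interpolate at f = 1/2 with slerp weights a = sin((1−f)δ)/sin δ ≈ 1.355, b = sin(fδ)/sin δ ≈ 1.355.
p = a·p₁ + b·p₂ ≈ (0.840, 0.542, 0.035); φ = arcsin(p_z) ≈ 2.03°, λ = atan2(p_y, p_x) ≈ 32.82°.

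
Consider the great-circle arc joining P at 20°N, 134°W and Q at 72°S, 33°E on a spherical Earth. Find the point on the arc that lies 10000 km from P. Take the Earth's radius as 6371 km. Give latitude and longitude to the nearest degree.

≈ 69°S, 120°W

Convert each endpoint to a unit vector on the sphere (x = cos φ cos λ, y = cos φ sin λ, z = sin φ).
The central angle between the endpoints is δ = arccos(p₁·p₂) ≈ 2.225 rad (127.5°). The total great-circle distance is δ·R ≈ 2.225 × 6371 ≈ 14173 km, so the target fraction is f = 10000/14173 ≈ 0.706.
Interpolate at f ≈ 0.706 with slerp weights a = sin((1−f)δ)/sin δ ≈ 0.767, b = sin(fδ)/sin δ ≈ 1.260.
p = a·p₁ + b·p₂ ≈ (-0.174, -0.307, -0.936); φ = arcsin(p_z) ≈ -69.34°, λ = atan2(p_y, p_x) ≈ -119.63°.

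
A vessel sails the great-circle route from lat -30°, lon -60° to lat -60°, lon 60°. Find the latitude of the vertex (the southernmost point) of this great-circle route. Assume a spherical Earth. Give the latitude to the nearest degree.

The great circle lies in the plane with unit normal n̂ = (p₁ × p₂)/|p₁ × p₂|.
Here n̂_z ≈ +0.384; the vertex latitude is φ_max = arccos|n̂_z| ≈ 67.4°.

≈ -67°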